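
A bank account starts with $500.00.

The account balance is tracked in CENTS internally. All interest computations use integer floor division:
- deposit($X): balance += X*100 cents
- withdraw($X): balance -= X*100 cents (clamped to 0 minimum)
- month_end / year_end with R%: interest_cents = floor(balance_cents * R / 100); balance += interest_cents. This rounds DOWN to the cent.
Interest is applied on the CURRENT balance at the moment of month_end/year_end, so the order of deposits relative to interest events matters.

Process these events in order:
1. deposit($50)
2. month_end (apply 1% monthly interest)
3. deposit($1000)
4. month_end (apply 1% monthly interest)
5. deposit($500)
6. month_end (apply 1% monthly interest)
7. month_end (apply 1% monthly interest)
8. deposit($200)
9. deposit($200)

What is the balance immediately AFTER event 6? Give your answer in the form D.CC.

After 1 (deposit($50)): balance=$550.00 total_interest=$0.00
After 2 (month_end (apply 1% monthly interest)): balance=$555.50 total_interest=$5.50
After 3 (deposit($1000)): balance=$1555.50 total_interest=$5.50
After 4 (month_end (apply 1% monthly interest)): balance=$1571.05 total_interest=$21.05
After 5 (deposit($500)): balance=$2071.05 total_interest=$21.05
After 6 (month_end (apply 1% monthly interest)): balance=$2091.76 total_interest=$41.76

Answer: 2091.76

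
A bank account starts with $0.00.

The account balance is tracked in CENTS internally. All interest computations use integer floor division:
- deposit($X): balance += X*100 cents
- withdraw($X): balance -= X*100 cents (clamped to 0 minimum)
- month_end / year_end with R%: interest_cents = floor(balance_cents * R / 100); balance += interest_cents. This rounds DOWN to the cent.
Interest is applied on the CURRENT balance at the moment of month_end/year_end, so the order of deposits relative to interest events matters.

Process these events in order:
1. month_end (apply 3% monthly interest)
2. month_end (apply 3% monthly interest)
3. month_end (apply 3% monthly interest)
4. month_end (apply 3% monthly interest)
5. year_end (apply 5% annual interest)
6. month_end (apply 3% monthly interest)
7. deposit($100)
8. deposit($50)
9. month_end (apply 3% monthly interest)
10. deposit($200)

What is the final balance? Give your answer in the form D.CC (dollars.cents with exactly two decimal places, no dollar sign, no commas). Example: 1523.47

Answer: 354.50

Derivation:
After 1 (month_end (apply 3% monthly interest)): balance=$0.00 total_interest=$0.00
After 2 (month_end (apply 3% monthly interest)): balance=$0.00 total_interest=$0.00
After 3 (month_end (apply 3% monthly interest)): balance=$0.00 total_interest=$0.00
After 4 (month_end (apply 3% monthly interest)): balance=$0.00 total_interest=$0.00
After 5 (year_end (apply 5% annual interest)): balance=$0.00 total_interest=$0.00
After 6 (month_end (apply 3% monthly interest)): balance=$0.00 total_interest=$0.00
After 7 (deposit($100)): balance=$100.00 total_interest=$0.00
After 8 (deposit($50)): balance=$150.00 total_interest=$0.00
After 9 (month_end (apply 3% monthly interest)): balance=$154.50 total_interest=$4.50
After 10 (deposit($200)): balance=$354.50 total_interest=$4.50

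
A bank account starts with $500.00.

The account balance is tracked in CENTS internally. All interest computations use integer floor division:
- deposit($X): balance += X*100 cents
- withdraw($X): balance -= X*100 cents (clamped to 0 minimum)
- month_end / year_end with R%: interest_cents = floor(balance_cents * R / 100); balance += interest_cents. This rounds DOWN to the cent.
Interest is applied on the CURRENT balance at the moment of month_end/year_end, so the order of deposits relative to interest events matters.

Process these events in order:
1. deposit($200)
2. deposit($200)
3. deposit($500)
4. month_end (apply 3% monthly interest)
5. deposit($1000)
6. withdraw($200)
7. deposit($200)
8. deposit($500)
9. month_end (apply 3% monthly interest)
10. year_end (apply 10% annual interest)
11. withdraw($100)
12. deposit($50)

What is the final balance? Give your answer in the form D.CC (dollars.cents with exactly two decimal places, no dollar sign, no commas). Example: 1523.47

Answer: 3283.28

Derivation:
After 1 (deposit($200)): balance=$700.00 total_interest=$0.00
After 2 (deposit($200)): balance=$900.00 total_interest=$0.00
After 3 (deposit($500)): balance=$1400.00 total_interest=$0.00
After 4 (month_end (apply 3% monthly interest)): balance=$1442.00 total_interest=$42.00
After 5 (deposit($1000)): balance=$2442.00 total_interest=$42.00
After 6 (withdraw($200)): balance=$2242.00 total_interest=$42.00
After 7 (deposit($200)): balance=$2442.00 total_interest=$42.00
After 8 (deposit($500)): balance=$2942.00 total_interest=$42.00
After 9 (month_end (apply 3% monthly interest)): balance=$3030.26 total_interest=$130.26
After 10 (year_end (apply 10% annual interest)): balance=$3333.28 total_interest=$433.28
After 11 (withdraw($100)): balance=$3233.28 total_interest=$433.28
After 12 (deposit($50)): balance=$3283.28 total_interest=$433.28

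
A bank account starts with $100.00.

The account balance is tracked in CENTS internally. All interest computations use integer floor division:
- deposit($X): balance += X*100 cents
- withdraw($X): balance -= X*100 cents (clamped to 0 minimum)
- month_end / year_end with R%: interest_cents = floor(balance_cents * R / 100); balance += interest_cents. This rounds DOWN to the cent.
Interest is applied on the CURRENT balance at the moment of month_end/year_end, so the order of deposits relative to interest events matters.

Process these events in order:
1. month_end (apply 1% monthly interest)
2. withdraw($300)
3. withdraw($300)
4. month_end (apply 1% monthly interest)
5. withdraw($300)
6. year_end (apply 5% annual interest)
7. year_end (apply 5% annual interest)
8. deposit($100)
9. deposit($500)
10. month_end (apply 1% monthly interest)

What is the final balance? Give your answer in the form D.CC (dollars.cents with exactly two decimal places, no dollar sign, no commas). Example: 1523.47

Answer: 606.00

Derivation:
After 1 (month_end (apply 1% monthly interest)): balance=$101.00 total_interest=$1.00
After 2 (withdraw($300)): balance=$0.00 total_interest=$1.00
After 3 (withdraw($300)): balance=$0.00 total_interest=$1.00
After 4 (month_end (apply 1% monthly interest)): balance=$0.00 total_interest=$1.00
After 5 (withdraw($300)): balance=$0.00 total_interest=$1.00
After 6 (year_end (apply 5% annual interest)): balance=$0.00 total_interest=$1.00
After 7 (year_end (apply 5% annual interest)): balance=$0.00 total_interest=$1.00
After 8 (deposit($100)): balance=$100.00 total_interest=$1.00
After 9 (deposit($500)): balance=$600.00 total_interest=$1.00
After 10 (month_end (apply 1% monthly interest)): balance=$606.00 total_interest=$7.00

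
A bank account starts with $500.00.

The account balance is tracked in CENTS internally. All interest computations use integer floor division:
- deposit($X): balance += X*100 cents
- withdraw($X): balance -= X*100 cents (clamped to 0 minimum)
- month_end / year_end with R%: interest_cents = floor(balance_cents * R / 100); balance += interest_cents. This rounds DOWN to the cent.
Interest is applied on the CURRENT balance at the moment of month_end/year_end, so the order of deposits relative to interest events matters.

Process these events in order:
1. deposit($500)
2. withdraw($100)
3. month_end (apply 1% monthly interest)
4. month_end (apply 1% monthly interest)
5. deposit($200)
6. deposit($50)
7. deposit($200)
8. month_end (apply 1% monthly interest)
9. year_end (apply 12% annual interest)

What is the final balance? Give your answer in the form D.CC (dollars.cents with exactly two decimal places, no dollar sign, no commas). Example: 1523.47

After 1 (deposit($500)): balance=$1000.00 total_interest=$0.00
After 2 (withdraw($100)): balance=$900.00 total_interest=$0.00
After 3 (month_end (apply 1% monthly interest)): balance=$909.00 total_interest=$9.00
After 4 (month_end (apply 1% monthly interest)): balance=$918.09 total_interest=$18.09
After 5 (deposit($200)): balance=$1118.09 total_interest=$18.09
After 6 (deposit($50)): balance=$1168.09 total_interest=$18.09
After 7 (deposit($200)): balance=$1368.09 total_interest=$18.09
After 8 (month_end (apply 1% monthly interest)): balance=$1381.77 total_interest=$31.77
After 9 (year_end (apply 12% annual interest)): balance=$1547.58 total_interest=$197.58

Answer: 1547.58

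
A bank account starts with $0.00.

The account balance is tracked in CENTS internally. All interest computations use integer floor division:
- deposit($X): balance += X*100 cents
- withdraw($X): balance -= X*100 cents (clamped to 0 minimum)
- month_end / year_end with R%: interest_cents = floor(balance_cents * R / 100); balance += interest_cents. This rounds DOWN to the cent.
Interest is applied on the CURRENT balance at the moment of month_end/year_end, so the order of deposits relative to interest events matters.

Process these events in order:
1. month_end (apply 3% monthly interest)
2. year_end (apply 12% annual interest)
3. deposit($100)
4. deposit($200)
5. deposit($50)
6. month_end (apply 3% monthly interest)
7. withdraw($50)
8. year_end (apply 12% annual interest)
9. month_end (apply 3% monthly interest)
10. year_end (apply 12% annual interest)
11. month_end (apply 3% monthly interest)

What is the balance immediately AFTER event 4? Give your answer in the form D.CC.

After 1 (month_end (apply 3% monthly interest)): balance=$0.00 total_interest=$0.00
After 2 (year_end (apply 12% annual interest)): balance=$0.00 total_interest=$0.00
After 3 (deposit($100)): balance=$100.00 total_interest=$0.00
After 4 (deposit($200)): balance=$300.00 total_interest=$0.00

Answer: 300.00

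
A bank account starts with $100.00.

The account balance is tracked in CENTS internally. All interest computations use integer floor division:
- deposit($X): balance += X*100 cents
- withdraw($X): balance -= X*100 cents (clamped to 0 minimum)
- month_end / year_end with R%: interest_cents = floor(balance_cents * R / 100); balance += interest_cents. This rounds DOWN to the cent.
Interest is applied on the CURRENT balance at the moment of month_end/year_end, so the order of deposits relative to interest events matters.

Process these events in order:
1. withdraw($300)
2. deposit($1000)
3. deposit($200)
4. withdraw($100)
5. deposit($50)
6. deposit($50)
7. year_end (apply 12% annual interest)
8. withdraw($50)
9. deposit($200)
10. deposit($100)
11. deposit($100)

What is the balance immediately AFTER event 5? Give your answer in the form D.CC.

After 1 (withdraw($300)): balance=$0.00 total_interest=$0.00
After 2 (deposit($1000)): balance=$1000.00 total_interest=$0.00
After 3 (deposit($200)): balance=$1200.00 total_interest=$0.00
After 4 (withdraw($100)): balance=$1100.00 total_interest=$0.00
After 5 (deposit($50)): balance=$1150.00 total_interest=$0.00

Answer: 1150.00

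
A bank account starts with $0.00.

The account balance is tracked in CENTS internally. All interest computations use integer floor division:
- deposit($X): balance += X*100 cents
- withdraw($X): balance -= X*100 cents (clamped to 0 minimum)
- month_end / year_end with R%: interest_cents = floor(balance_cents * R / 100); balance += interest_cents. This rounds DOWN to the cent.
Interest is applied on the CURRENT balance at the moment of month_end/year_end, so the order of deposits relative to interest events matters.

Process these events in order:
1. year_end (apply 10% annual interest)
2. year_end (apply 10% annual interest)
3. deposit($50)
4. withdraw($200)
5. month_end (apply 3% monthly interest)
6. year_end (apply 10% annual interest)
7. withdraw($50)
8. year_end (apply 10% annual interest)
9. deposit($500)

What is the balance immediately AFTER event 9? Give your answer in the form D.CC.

After 1 (year_end (apply 10% annual interest)): balance=$0.00 total_interest=$0.00
After 2 (year_end (apply 10% annual interest)): balance=$0.00 total_interest=$0.00
After 3 (deposit($50)): balance=$50.00 total_interest=$0.00
After 4 (withdraw($200)): balance=$0.00 total_interest=$0.00
After 5 (month_end (apply 3% monthly interest)): balance=$0.00 total_interest=$0.00
After 6 (year_end (apply 10% annual interest)): balance=$0.00 total_interest=$0.00
After 7 (withdraw($50)): balance=$0.00 total_interest=$0.00
After 8 (year_end (apply 10% annual interest)): balance=$0.00 total_interest=$0.00
After 9 (deposit($500)): balance=$500.00 total_interest=$0.00

Answer: 500.00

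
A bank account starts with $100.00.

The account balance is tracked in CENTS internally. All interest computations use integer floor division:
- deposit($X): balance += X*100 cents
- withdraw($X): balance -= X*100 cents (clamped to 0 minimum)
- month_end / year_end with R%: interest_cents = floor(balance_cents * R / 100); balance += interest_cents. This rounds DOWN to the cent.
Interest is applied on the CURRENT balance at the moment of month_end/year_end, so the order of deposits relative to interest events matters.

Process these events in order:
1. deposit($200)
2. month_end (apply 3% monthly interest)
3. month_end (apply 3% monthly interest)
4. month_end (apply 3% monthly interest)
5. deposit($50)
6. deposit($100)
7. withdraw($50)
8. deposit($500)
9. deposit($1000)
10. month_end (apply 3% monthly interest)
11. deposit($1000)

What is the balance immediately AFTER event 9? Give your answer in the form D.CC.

After 1 (deposit($200)): balance=$300.00 total_interest=$0.00
After 2 (month_end (apply 3% monthly interest)): balance=$309.00 total_interest=$9.00
After 3 (month_end (apply 3% monthly interest)): balance=$318.27 total_interest=$18.27
After 4 (month_end (apply 3% monthly interest)): balance=$327.81 total_interest=$27.81
After 5 (deposit($50)): balance=$377.81 total_interest=$27.81
After 6 (deposit($100)): balance=$477.81 total_interest=$27.81
After 7 (withdraw($50)): balance=$427.81 total_interest=$27.81
After 8 (deposit($500)): balance=$927.81 total_interest=$27.81
After 9 (deposit($1000)): balance=$1927.81 total_interest=$27.81

Answer: 1927.81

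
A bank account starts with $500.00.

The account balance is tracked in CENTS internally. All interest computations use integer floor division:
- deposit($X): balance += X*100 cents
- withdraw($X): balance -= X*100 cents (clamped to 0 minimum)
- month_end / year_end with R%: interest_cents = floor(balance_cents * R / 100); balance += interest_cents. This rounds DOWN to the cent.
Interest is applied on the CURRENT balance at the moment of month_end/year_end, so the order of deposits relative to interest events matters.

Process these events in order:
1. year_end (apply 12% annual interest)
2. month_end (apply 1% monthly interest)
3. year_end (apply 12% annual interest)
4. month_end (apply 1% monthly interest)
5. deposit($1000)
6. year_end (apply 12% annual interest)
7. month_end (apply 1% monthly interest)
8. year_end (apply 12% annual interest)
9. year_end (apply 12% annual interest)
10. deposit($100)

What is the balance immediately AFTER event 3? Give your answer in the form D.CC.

After 1 (year_end (apply 12% annual interest)): balance=$560.00 total_interest=$60.00
After 2 (month_end (apply 1% monthly interest)): balance=$565.60 total_interest=$65.60
After 3 (year_end (apply 12% annual interest)): balance=$633.47 total_interest=$133.47

Answer: 633.47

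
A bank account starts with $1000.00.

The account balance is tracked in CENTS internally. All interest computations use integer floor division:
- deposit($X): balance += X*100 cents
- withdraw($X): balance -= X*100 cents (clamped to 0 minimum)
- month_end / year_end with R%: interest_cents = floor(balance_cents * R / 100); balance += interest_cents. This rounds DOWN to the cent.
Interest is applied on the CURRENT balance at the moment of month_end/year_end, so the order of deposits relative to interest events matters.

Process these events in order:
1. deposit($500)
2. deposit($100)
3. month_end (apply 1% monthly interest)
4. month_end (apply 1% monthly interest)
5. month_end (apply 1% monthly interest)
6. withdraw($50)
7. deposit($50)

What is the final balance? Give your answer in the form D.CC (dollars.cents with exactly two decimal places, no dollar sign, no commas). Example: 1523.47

After 1 (deposit($500)): balance=$1500.00 total_interest=$0.00
After 2 (deposit($100)): balance=$1600.00 total_interest=$0.00
After 3 (month_end (apply 1% monthly interest)): balance=$1616.00 total_interest=$16.00
After 4 (month_end (apply 1% monthly interest)): balance=$1632.16 total_interest=$32.16
After 5 (month_end (apply 1% monthly interest)): balance=$1648.48 total_interest=$48.48
After 6 (withdraw($50)): balance=$1598.48 total_interest=$48.48
After 7 (deposit($50)): balance=$1648.48 total_interest=$48.48

Answer: 1648.48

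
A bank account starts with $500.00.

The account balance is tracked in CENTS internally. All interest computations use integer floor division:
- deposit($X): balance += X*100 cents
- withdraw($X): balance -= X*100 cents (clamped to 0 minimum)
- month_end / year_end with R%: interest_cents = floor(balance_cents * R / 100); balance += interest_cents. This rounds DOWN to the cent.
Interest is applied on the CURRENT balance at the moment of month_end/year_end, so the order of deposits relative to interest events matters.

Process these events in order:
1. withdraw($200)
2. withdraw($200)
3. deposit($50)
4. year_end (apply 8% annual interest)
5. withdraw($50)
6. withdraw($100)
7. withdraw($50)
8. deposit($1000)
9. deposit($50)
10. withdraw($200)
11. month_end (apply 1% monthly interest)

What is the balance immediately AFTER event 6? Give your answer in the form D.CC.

Answer: 12.00

Derivation:
After 1 (withdraw($200)): balance=$300.00 total_interest=$0.00
After 2 (withdraw($200)): balance=$100.00 total_interest=$0.00
After 3 (deposit($50)): balance=$150.00 total_interest=$0.00
After 4 (year_end (apply 8% annual interest)): balance=$162.00 total_interest=$12.00
After 5 (withdraw($50)): balance=$112.00 total_interest=$12.00
After 6 (withdraw($100)): balance=$12.00 total_interest=$12.00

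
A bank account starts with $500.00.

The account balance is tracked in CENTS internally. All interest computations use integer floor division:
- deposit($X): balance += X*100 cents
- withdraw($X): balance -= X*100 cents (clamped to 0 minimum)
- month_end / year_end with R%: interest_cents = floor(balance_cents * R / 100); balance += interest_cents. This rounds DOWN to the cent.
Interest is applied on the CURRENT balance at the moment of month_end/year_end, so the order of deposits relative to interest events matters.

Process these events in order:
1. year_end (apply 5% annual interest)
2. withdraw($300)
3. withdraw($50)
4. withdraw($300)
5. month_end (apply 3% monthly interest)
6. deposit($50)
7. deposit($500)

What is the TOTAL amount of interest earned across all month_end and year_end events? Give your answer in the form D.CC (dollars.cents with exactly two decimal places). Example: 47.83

After 1 (year_end (apply 5% annual interest)): balance=$525.00 total_interest=$25.00
After 2 (withdraw($300)): balance=$225.00 total_interest=$25.00
After 3 (withdraw($50)): balance=$175.00 total_interest=$25.00
After 4 (withdraw($300)): balance=$0.00 total_interest=$25.00
After 5 (month_end (apply 3% monthly interest)): balance=$0.00 total_interest=$25.00
After 6 (deposit($50)): balance=$50.00 total_interest=$25.00
After 7 (deposit($500)): balance=$550.00 total_interest=$25.00

Answer: 25.00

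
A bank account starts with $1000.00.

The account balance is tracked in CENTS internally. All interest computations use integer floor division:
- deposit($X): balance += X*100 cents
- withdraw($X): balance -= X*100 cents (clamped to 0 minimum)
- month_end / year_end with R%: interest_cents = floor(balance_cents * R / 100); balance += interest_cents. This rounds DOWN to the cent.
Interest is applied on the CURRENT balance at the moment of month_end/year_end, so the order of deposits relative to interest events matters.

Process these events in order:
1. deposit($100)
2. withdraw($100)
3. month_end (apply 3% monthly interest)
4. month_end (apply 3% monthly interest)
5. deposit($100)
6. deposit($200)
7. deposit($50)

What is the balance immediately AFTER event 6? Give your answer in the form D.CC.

After 1 (deposit($100)): balance=$1100.00 total_interest=$0.00
After 2 (withdraw($100)): balance=$1000.00 total_interest=$0.00
After 3 (month_end (apply 3% monthly interest)): balance=$1030.00 total_interest=$30.00
After 4 (month_end (apply 3% monthly interest)): balance=$1060.90 total_interest=$60.90
After 5 (deposit($100)): balance=$1160.90 total_interest=$60.90
After 6 (deposit($200)): balance=$1360.90 total_interest=$60.90

Answer: 1360.90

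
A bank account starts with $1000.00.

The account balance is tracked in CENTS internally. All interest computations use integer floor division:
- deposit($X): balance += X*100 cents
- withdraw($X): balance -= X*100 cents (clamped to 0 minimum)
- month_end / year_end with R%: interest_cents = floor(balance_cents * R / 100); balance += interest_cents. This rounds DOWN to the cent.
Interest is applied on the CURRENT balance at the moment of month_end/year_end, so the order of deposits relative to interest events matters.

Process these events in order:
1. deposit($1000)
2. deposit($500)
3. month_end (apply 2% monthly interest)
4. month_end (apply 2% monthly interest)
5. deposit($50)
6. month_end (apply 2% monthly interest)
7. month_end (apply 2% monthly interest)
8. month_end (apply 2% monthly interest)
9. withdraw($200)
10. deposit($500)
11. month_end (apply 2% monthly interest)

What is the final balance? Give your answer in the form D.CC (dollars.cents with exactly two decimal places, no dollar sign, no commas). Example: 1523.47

Answer: 3175.52

Derivation:
After 1 (deposit($1000)): balance=$2000.00 total_interest=$0.00
After 2 (deposit($500)): balance=$2500.00 total_interest=$0.00
After 3 (month_end (apply 2% monthly interest)): balance=$2550.00 total_interest=$50.00
After 4 (month_end (apply 2% monthly interest)): balance=$2601.00 total_interest=$101.00
After 5 (deposit($50)): balance=$2651.00 total_interest=$101.00
After 6 (month_end (apply 2% monthly interest)): balance=$2704.02 total_interest=$154.02
After 7 (month_end (apply 2% monthly interest)): balance=$2758.10 total_interest=$208.10
After 8 (month_end (apply 2% monthly interest)): balance=$2813.26 total_interest=$263.26
After 9 (withdraw($200)): balance=$2613.26 total_interest=$263.26
After 10 (deposit($500)): balance=$3113.26 total_interest=$263.26
After 11 (month_end (apply 2% monthly interest)): balance=$3175.52 total_interest=$325.52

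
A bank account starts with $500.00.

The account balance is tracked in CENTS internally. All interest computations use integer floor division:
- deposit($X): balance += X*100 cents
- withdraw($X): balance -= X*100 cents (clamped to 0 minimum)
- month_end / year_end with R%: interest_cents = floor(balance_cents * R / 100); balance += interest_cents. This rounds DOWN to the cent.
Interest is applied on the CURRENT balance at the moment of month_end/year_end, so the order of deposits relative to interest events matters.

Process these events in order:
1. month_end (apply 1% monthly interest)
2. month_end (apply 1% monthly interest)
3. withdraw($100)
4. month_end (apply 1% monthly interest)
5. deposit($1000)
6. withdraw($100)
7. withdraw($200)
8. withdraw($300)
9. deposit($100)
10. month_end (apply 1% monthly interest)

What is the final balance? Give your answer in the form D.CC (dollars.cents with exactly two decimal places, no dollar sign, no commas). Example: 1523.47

Answer: 923.29

Derivation:
After 1 (month_end (apply 1% monthly interest)): balance=$505.00 total_interest=$5.00
After 2 (month_end (apply 1% monthly interest)): balance=$510.05 total_interest=$10.05
After 3 (withdraw($100)): balance=$410.05 total_interest=$10.05
After 4 (month_end (apply 1% monthly interest)): balance=$414.15 total_interest=$14.15
After 5 (deposit($1000)): balance=$1414.15 total_interest=$14.15
After 6 (withdraw($100)): balance=$1314.15 total_interest=$14.15
After 7 (withdraw($200)): balance=$1114.15 total_interest=$14.15
After 8 (withdraw($300)): balance=$814.15 total_interest=$14.15
After 9 (deposit($100)): balance=$914.15 total_interest=$14.15
After 10 (month_end (apply 1% monthly interest)): balance=$923.29 total_interest=$23.29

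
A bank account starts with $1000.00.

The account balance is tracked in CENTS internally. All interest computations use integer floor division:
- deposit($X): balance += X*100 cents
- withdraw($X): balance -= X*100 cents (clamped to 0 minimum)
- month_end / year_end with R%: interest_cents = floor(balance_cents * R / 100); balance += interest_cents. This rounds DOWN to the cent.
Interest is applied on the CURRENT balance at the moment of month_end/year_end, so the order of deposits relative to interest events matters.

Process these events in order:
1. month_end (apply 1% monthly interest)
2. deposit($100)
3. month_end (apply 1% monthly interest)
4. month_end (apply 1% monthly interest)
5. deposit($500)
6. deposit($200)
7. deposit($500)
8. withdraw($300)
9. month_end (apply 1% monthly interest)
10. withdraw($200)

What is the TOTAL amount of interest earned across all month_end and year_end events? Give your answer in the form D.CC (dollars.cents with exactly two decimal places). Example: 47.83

After 1 (month_end (apply 1% monthly interest)): balance=$1010.00 total_interest=$10.00
After 2 (deposit($100)): balance=$1110.00 total_interest=$10.00
After 3 (month_end (apply 1% monthly interest)): balance=$1121.10 total_interest=$21.10
After 4 (month_end (apply 1% monthly interest)): balance=$1132.31 total_interest=$32.31
After 5 (deposit($500)): balance=$1632.31 total_interest=$32.31
After 6 (deposit($200)): balance=$1832.31 total_interest=$32.31
After 7 (deposit($500)): balance=$2332.31 total_interest=$32.31
After 8 (withdraw($300)): balance=$2032.31 total_interest=$32.31
After 9 (month_end (apply 1% monthly interest)): balance=$2052.63 total_interest=$52.63
After 10 (withdraw($200)): balance=$1852.63 total_interest=$52.63

Answer: 52.63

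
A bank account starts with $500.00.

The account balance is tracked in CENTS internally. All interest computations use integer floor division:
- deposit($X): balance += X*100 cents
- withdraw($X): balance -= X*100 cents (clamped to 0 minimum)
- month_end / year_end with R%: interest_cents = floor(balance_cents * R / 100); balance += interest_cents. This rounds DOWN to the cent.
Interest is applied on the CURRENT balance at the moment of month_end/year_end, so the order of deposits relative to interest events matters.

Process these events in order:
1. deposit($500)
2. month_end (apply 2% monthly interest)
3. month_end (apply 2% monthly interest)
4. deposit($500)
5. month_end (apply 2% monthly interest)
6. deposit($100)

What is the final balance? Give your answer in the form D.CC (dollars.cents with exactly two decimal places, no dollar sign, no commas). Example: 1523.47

Answer: 1671.20

Derivation:
After 1 (deposit($500)): balance=$1000.00 total_interest=$0.00
After 2 (month_end (apply 2% monthly interest)): balance=$1020.00 total_interest=$20.00
After 3 (month_end (apply 2% monthly interest)): balance=$1040.40 total_interest=$40.40
After 4 (deposit($500)): balance=$1540.40 total_interest=$40.40
After 5 (month_end (apply 2% monthly interest)): balance=$1571.20 total_interest=$71.20
After 6 (deposit($100)): balance=$1671.20 total_interest=$71.20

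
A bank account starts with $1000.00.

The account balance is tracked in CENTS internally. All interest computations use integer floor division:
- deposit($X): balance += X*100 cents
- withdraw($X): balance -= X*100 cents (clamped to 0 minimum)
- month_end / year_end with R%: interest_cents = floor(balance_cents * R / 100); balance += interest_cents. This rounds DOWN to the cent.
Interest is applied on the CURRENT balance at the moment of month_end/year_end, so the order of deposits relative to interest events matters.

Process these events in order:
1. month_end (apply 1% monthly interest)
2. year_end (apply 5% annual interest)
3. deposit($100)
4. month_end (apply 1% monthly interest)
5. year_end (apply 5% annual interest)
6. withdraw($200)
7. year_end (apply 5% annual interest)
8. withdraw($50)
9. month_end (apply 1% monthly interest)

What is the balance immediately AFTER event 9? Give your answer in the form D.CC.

After 1 (month_end (apply 1% monthly interest)): balance=$1010.00 total_interest=$10.00
After 2 (year_end (apply 5% annual interest)): balance=$1060.50 total_interest=$60.50
After 3 (deposit($100)): balance=$1160.50 total_interest=$60.50
After 4 (month_end (apply 1% monthly interest)): balance=$1172.10 total_interest=$72.10
After 5 (year_end (apply 5% annual interest)): balance=$1230.70 total_interest=$130.70
After 6 (withdraw($200)): balance=$1030.70 total_interest=$130.70
After 7 (year_end (apply 5% annual interest)): balance=$1082.23 total_interest=$182.23
After 8 (withdraw($50)): balance=$1032.23 total_interest=$182.23
After 9 (month_end (apply 1% monthly interest)): balance=$1042.55 total_interest=$192.55

Answer: 1042.55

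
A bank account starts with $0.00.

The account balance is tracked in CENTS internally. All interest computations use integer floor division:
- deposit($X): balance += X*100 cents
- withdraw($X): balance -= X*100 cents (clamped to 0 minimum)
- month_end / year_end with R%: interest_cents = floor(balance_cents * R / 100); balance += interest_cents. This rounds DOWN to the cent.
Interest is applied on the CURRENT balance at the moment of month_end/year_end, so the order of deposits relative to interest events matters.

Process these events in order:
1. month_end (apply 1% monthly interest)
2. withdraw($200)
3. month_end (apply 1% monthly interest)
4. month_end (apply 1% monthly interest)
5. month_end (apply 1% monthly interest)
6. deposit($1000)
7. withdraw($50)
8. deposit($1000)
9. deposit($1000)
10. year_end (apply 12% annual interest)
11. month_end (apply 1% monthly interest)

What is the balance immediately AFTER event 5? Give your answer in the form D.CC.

Answer: 0.00

Derivation:
After 1 (month_end (apply 1% monthly interest)): balance=$0.00 total_interest=$0.00
After 2 (withdraw($200)): balance=$0.00 total_interest=$0.00
After 3 (month_end (apply 1% monthly interest)): balance=$0.00 total_interest=$0.00
After 4 (month_end (apply 1% monthly interest)): balance=$0.00 total_interest=$0.00
After 5 (month_end (apply 1% monthly interest)): balance=$0.00 total_interest=$0.00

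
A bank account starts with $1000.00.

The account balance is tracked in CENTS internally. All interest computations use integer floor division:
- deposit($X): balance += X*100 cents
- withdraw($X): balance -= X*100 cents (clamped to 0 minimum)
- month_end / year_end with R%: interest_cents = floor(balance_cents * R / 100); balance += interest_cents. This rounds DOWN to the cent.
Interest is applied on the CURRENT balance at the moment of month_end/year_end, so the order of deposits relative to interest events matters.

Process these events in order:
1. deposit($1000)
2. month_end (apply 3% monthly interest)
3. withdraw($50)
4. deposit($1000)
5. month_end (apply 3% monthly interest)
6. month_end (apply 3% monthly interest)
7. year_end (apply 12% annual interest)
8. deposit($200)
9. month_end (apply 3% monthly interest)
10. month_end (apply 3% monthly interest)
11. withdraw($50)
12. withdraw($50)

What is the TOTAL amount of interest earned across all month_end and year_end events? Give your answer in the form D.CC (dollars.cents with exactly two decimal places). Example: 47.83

After 1 (deposit($1000)): balance=$2000.00 total_interest=$0.00
After 2 (month_end (apply 3% monthly interest)): balance=$2060.00 total_interest=$60.00
After 3 (withdraw($50)): balance=$2010.00 total_interest=$60.00
After 4 (deposit($1000)): balance=$3010.00 total_interest=$60.00
After 5 (month_end (apply 3% monthly interest)): balance=$3100.30 total_interest=$150.30
After 6 (month_end (apply 3% monthly interest)): balance=$3193.30 total_interest=$243.30
After 7 (year_end (apply 12% annual interest)): balance=$3576.49 total_interest=$626.49
After 8 (deposit($200)): balance=$3776.49 total_interest=$626.49
After 9 (month_end (apply 3% monthly interest)): balance=$3889.78 total_interest=$739.78
After 10 (month_end (apply 3% monthly interest)): balance=$4006.47 total_interest=$856.47
After 11 (withdraw($50)): balance=$3956.47 total_interest=$856.47
After 12 (withdraw($50)): balance=$3906.47 total_interest=$856.47

Answer: 856.47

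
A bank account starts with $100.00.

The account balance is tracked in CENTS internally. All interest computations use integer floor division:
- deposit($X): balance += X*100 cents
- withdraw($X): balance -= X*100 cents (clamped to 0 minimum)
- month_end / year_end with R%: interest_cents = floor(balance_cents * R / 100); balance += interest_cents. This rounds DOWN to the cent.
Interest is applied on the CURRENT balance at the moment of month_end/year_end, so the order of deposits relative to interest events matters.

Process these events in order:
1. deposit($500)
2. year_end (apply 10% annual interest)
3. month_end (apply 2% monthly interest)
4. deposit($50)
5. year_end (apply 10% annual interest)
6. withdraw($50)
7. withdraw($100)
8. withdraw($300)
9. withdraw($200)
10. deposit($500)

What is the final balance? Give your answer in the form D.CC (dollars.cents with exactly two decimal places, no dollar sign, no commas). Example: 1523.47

After 1 (deposit($500)): balance=$600.00 total_interest=$0.00
After 2 (year_end (apply 10% annual interest)): balance=$660.00 total_interest=$60.00
After 3 (month_end (apply 2% monthly interest)): balance=$673.20 total_interest=$73.20
After 4 (deposit($50)): balance=$723.20 total_interest=$73.20
After 5 (year_end (apply 10% annual interest)): balance=$795.52 total_interest=$145.52
After 6 (withdraw($50)): balance=$745.52 total_interest=$145.52
After 7 (withdraw($100)): balance=$645.52 total_interest=$145.52
After 8 (withdraw($300)): balance=$345.52 total_interest=$145.52
After 9 (withdraw($200)): balance=$145.52 total_interest=$145.52
After 10 (deposit($500)): balance=$645.52 total_interest=$145.52

Answer: 645.52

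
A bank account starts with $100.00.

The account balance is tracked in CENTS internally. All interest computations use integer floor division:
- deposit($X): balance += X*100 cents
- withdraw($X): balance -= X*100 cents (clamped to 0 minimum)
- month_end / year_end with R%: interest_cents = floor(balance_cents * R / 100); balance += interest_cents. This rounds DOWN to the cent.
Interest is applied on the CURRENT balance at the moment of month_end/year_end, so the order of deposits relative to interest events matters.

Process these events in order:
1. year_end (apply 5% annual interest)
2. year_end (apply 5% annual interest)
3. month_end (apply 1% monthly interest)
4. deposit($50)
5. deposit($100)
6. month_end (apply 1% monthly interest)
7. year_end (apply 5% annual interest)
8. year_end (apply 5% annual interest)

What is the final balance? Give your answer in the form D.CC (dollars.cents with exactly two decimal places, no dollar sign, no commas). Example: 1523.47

After 1 (year_end (apply 5% annual interest)): balance=$105.00 total_interest=$5.00
After 2 (year_end (apply 5% annual interest)): balance=$110.25 total_interest=$10.25
After 3 (month_end (apply 1% monthly interest)): balance=$111.35 total_interest=$11.35
After 4 (deposit($50)): balance=$161.35 total_interest=$11.35
After 5 (deposit($100)): balance=$261.35 total_interest=$11.35
After 6 (month_end (apply 1% monthly interest)): balance=$263.96 total_interest=$13.96
After 7 (year_end (apply 5% annual interest)): balance=$277.15 total_interest=$27.15
After 8 (year_end (apply 5% annual interest)): balance=$291.00 total_interest=$41.00

Answer: 291.00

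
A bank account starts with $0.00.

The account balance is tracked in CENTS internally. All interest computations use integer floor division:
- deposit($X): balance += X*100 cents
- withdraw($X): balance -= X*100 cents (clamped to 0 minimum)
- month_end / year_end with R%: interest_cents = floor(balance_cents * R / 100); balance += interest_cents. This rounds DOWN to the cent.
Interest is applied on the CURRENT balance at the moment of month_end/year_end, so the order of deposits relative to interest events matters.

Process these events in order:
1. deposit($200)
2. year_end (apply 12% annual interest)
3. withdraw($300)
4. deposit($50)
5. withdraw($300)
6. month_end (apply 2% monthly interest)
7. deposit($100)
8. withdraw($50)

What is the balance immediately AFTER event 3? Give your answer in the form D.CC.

After 1 (deposit($200)): balance=$200.00 total_interest=$0.00
After 2 (year_end (apply 12% annual interest)): balance=$224.00 total_interest=$24.00
After 3 (withdraw($300)): balance=$0.00 total_interest=$24.00

Answer: 0.00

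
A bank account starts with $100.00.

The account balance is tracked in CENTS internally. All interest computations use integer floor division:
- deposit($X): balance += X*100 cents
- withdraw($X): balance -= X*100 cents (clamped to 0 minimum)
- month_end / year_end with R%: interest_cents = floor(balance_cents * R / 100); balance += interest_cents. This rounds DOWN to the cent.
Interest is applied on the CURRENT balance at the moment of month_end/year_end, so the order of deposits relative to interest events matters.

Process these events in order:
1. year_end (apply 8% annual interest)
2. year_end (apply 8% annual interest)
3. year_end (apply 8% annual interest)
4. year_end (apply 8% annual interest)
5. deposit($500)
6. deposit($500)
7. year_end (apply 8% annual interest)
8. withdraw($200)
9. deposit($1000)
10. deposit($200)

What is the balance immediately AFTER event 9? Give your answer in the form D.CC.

Answer: 2026.92

Derivation:
After 1 (year_end (apply 8% annual interest)): balance=$108.00 total_interest=$8.00
After 2 (year_end (apply 8% annual interest)): balance=$116.64 total_interest=$16.64
After 3 (year_end (apply 8% annual interest)): balance=$125.97 total_interest=$25.97
After 4 (year_end (apply 8% annual interest)): balance=$136.04 total_interest=$36.04
After 5 (deposit($500)): balance=$636.04 total_interest=$36.04
After 6 (deposit($500)): balance=$1136.04 total_interest=$36.04
After 7 (year_end (apply 8% annual interest)): balance=$1226.92 total_interest=$126.92
After 8 (withdraw($200)): balance=$1026.92 total_interest=$126.92
After 9 (deposit($1000)): balance=$2026.92 total_interest=$126.92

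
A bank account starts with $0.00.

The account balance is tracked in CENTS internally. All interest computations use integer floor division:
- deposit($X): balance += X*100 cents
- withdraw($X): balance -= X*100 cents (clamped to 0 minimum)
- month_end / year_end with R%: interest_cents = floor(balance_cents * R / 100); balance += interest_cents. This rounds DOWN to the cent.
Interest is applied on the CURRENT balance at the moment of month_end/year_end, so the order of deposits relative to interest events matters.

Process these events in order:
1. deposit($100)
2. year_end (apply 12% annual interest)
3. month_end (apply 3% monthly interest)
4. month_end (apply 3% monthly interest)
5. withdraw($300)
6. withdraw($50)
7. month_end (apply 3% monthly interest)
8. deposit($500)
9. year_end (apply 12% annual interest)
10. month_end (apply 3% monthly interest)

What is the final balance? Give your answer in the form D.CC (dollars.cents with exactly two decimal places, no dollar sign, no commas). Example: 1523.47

Answer: 576.80

Derivation:
After 1 (deposit($100)): balance=$100.00 total_interest=$0.00
After 2 (year_end (apply 12% annual interest)): balance=$112.00 total_interest=$12.00
After 3 (month_end (apply 3% monthly interest)): balance=$115.36 total_interest=$15.36
After 4 (month_end (apply 3% monthly interest)): balance=$118.82 total_interest=$18.82
After 5 (withdraw($300)): balance=$0.00 total_interest=$18.82
After 6 (withdraw($50)): balance=$0.00 total_interest=$18.82
After 7 (month_end (apply 3% monthly interest)): balance=$0.00 total_interest=$18.82
After 8 (deposit($500)): balance=$500.00 total_interest=$18.82
After 9 (year_end (apply 12% annual interest)): balance=$560.00 total_interest=$78.82
After 10 (month_end (apply 3% monthly interest)): balance=$576.80 total_interest=$95.62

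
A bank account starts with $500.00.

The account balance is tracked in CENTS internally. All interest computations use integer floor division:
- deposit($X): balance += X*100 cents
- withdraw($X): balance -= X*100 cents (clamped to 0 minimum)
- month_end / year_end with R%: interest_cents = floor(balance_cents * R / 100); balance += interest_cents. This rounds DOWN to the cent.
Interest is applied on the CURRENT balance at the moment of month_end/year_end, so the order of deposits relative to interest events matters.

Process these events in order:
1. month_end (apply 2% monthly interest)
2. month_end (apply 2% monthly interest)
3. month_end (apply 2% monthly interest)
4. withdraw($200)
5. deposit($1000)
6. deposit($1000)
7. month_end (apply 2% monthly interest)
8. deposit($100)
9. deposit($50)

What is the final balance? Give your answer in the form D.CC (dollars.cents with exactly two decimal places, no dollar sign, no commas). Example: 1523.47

Answer: 2527.21

Derivation:
After 1 (month_end (apply 2% monthly interest)): balance=$510.00 total_interest=$10.00
After 2 (month_end (apply 2% monthly interest)): balance=$520.20 total_interest=$20.20
After 3 (month_end (apply 2% monthly interest)): balance=$530.60 total_interest=$30.60
After 4 (withdraw($200)): balance=$330.60 total_interest=$30.60
After 5 (deposit($1000)): balance=$1330.60 total_interest=$30.60
After 6 (deposit($1000)): balance=$2330.60 total_interest=$30.60
After 7 (month_end (apply 2% monthly interest)): balance=$2377.21 total_interest=$77.21
After 8 (deposit($100)): balance=$2477.21 total_interest=$77.21
After 9 (deposit($50)): balance=$2527.21 total_interest=$77.21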